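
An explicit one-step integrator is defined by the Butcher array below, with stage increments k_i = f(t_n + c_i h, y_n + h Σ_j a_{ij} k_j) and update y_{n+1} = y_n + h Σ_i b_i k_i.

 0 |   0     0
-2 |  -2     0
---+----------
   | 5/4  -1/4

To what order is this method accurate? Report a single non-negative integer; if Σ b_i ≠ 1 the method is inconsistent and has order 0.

2

b = (5/4, -1/4)
c = (0, -2)
Σ b_i: 5/4·1 + (-1/4)·1 = 1 ✓
b·c: (-1/4)·(-2) = 1/2 ✓; 2 stages ⇒ order 2.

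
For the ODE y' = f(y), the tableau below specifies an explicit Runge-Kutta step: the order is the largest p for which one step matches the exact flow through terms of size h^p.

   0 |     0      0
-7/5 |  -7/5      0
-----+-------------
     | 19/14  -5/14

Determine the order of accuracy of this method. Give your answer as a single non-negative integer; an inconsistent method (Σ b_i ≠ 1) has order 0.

2

b = (19/14, -5/14)
c = (0, -7/5)
Σ b_i: 19/14·1 + (-5/14)·1 = 1 ✓
b·c: (-5/14)·(-7/5) = 1/2 ✓; 2 stages ⇒ order 2.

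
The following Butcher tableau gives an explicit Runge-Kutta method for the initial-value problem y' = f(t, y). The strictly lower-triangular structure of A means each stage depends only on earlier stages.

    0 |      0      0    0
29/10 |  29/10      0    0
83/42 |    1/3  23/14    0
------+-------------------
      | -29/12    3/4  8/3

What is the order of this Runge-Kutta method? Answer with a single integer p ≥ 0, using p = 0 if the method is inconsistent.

b = (-29/12, 3/4, 8/3)
c = (0, 29/10, 83/42)
Ac = (0, 0, 667/140)
Σ b_i: (-29/12)·1 + 3/4·1 + 8/3·1 = 1 ✓
b·c: 3/4·29/10 + 8/3·83/42 = 18761/2520 ≠ 1/2 ⇒ order 1.

1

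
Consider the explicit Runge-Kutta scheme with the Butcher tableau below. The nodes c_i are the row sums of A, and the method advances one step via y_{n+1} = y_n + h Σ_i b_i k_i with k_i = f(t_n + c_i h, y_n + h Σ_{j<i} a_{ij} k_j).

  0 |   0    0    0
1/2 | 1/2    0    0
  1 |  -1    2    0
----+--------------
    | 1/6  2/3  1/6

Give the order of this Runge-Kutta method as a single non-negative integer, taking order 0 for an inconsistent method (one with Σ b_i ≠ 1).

b = (1/6, 2/3, 1/6)
c = (0, 1/2, 1)
Ac = (0, 0, 1)
Σ b_i: 1/6·1 + 2/3·1 + 1/6·1 = 1 ✓
b·c: 2/3·1/2 + 1/6·1 = 1/2 ✓
b·c²: 2/3·1/4 + 1/6·1 = 1/3 ✓
b·Ac: 1/6·1 = 1/6 ✓; 3 stages ⇒ order 3.

3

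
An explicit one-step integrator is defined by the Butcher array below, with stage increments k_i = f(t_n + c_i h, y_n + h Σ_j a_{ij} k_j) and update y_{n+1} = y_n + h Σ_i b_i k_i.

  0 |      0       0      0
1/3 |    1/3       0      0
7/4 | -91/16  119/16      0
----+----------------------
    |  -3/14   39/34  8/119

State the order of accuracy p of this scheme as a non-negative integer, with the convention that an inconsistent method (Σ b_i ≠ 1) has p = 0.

b = (-3/14, 39/34, 8/119)
c = (0, 1/3, 7/4)
Ac = (0, 0, 119/48)
Σ b_i: (-3/14)·1 + 39/34·1 + 8/119·1 = 1 ✓
b·c: 39/34·1/3 + 8/119·7/4 = 1/2 ✓
b·c²: 39/34·1/9 + 8/119·49/16 = 1/3 ✓
b·Ac: 8/119·119/48 = 1/6 ✓; 3 stages ⇒ order 3.

3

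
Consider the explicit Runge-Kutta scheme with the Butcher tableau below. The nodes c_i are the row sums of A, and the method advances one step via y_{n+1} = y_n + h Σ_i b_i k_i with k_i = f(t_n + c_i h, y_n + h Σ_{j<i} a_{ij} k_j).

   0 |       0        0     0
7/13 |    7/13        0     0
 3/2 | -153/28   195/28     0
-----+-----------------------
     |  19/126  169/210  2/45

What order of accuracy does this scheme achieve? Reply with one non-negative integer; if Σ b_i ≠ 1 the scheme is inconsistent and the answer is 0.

b = (19/126, 169/210, 2/45)
c = (0, 7/13, 3/2)
Ac = (0, 0, 15/4)
Σ b_i: 19/126·1 + 169/210·1 + 2/45·1 = 1 ✓
b·c: 169/210·7/13 + 2/45·3/2 = 1/2 ✓
b·c²: 169/210·49/169 + 2/45·9/4 = 1/3 ✓
b·Ac: 2/45·15/4 = 1/6 ✓; 3 stages ⇒ order 3.

3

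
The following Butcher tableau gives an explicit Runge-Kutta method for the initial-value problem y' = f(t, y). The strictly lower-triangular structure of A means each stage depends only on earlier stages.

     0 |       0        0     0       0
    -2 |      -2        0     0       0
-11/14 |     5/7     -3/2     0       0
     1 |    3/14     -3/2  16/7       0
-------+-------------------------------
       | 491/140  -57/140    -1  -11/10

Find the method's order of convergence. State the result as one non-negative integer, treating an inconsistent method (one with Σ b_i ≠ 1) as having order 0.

2

b = (491/140, -57/140, -1, -11/10)
c = (0, -2, -11/14, 1)
Ac = (0, 0, 3, 59/49)
Σ b_i: 491/140·1 + (-57/140)·1 + (-1)·1 + (-11/10)·1 = 1 ✓
b·c: (-57/140)·(-2) + (-1)·(-11/14) + (-11/10)·1 = 1/2 ✓
b·c²: (-57/140)·4 + (-1)·121/196 + (-11/10)·1 = -3279/980 ≠ 1/3 ⇒ order 2.
b·Ac: (-1)·3 + (-11/10)·59/49 = -2119/490 ≠ 1/6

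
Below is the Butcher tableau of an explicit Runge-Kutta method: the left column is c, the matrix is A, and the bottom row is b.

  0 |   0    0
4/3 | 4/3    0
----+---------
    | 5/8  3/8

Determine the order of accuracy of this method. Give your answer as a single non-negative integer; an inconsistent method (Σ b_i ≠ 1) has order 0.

2

b = (5/8, 3/8)
c = (0, 4/3)
Σ b_i: 5/8·1 + 3/8·1 = 1 ✓
b·c: 3/8·4/3 = 1/2 ✓; 2 stages ⇒ order 2.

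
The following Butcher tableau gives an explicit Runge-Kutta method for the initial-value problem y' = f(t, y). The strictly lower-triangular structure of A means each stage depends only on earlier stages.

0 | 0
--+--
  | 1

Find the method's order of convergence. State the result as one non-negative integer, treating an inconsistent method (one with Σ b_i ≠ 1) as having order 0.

1

b = (1)
c = (0)
Σ b_i: 1·1 = 1 ✓; 1 stage ⇒ order 1.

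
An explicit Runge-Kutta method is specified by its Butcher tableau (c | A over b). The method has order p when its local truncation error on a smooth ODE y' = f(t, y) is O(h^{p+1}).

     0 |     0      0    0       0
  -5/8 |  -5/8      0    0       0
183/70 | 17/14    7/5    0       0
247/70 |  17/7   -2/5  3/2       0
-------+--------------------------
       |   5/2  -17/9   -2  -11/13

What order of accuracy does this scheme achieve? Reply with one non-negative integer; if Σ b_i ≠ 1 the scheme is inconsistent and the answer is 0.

b = (5/2, -17/9, -2, -11/13)
c = (0, -5/8, 183/70, 247/70)
Ac = (0, 0, -7/8, 146/35)
Σ b_i: 5/2·1 + (-17/9)·1 + (-2)·1 + (-11/13)·1 = -523/234 ≠ 1 ⇒ order 0.

0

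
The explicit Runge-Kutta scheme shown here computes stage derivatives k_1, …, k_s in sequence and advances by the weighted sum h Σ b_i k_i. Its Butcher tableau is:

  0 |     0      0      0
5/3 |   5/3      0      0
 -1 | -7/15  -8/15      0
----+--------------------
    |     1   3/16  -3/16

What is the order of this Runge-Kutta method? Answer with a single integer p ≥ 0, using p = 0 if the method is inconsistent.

b = (1, 3/16, -3/16)
c = (0, 5/3, -1)
Ac = (0, 0, -8/9)
Σ b_i: 1·1 + 3/16·1 + (-3/16)·1 = 1 ✓
b·c: 3/16·5/3 + (-3/16)·(-1) = 1/2 ✓
b·c²: 3/16·25/9 + (-3/16)·1 = 1/3 ✓
b·Ac: (-3/16)·(-8/9) = 1/6 ✓; 3 stages ⇒ order 3.

3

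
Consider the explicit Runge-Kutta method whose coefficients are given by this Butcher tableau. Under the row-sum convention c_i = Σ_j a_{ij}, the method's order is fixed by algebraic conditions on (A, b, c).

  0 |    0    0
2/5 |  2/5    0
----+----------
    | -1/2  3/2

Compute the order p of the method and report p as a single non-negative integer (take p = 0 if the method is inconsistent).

1

b = (-1/2, 3/2)
c = (0, 2/5)
Σ b_i: (-1/2)·1 + 3/2·1 = 1 ✓
b·c: 3/2·2/5 = 3/5 ≠ 1/2 ⇒ order 1.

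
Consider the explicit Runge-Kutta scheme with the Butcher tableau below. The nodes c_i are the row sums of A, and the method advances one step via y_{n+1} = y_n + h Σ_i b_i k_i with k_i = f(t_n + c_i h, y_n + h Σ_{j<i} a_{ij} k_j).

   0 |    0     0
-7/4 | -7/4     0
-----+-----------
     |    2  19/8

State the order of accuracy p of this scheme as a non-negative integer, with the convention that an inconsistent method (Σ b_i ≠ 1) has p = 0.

0

b = (2, 19/8)
c = (0, -7/4)
Σ b_i: 2·1 + 19/8·1 = 35/8 ≠ 1 ⇒ order 0.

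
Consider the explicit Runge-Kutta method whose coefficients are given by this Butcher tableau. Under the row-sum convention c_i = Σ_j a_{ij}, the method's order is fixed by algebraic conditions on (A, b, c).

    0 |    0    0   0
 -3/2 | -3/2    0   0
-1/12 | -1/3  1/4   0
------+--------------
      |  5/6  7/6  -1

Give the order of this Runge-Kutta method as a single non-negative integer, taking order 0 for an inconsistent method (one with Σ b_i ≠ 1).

1

b = (5/6, 7/6, -1)
c = (0, -3/2, -1/12)
Ac = (0, 0, -3/8)
Σ b_i: 5/6·1 + 7/6·1 + (-1)·1 = 1 ✓
b·c: 7/6·(-3/2) + (-1)·(-1/12) = -5/3 ≠ 1/2 ⇒ order 1.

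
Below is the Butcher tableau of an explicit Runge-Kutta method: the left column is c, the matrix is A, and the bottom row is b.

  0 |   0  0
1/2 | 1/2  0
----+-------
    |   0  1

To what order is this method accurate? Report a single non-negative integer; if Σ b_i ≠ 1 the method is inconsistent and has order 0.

2

b = (0, 1)
c = (0, 1/2)
Σ b_i: 1·1 = 1 ✓
b·c: 1·1/2 = 1/2 ✓; 2 stages ⇒ order 2.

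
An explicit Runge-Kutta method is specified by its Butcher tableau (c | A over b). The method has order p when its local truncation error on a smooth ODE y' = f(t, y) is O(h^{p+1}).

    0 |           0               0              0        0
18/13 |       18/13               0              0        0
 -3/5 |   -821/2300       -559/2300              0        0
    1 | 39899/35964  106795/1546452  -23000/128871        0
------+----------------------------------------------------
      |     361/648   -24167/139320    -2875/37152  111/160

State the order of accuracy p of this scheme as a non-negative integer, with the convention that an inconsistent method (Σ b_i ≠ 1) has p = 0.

b = (361/648, -24167/139320, -2875/37152, 111/160)
c = (0, 18/13, -3/5, 1)
Ac = (0, 0, -387/1150, 15/74)
Σ b_i: 361/648·1 + (-24167/139320)·1 + (-2875/37152)·1 + 111/160·1 = 1 ✓
b·c: (-24167/139320)·18/13 + (-2875/37152)·(-3/5) + 111/160·1 = 1/2 ✓
b·c²: (-24167/139320)·324/169 + (-2875/37152)·9/25 + 111/160·1 = 1/3 ✓
b·Ac: (-2875/37152)·(-387/1150) + 111/160·15/74 = 1/6 ✓
b·c³: (-24167/139320)·5832/2197 + (-2875/37152)·(-27/125) + 111/160·1 = 1/4 ✓
b·(c∘Ac): (-2875/37152)·1161/5750 + 111/160·15/74 = 1/8 ✓
b·Ac²: (-2875/37152)·(-3483/7475) + 111/160·295/4329 = 1/12 ✓
b·A²c: 111/160·20/333 = 1/24 ✓; 4 stages ⇒ order 4.

4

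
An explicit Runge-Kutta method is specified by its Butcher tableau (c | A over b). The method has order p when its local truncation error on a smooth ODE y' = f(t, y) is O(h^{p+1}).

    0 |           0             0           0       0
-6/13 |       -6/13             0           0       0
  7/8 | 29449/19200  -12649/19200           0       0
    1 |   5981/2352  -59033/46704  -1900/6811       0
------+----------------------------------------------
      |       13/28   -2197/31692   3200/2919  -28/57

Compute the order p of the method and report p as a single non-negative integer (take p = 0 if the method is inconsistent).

4

b = (13/28, -2197/31692, 3200/2919, -28/57)
c = (0, -6/13, 7/8, 1)
Ac = (0, 0, 973/3200, 19/56)
Σ b_i: 13/28·1 + (-2197/31692)·1 + 3200/2919·1 + (-28/57)·1 = 1 ✓
b·c: (-2197/31692)·(-6/13) + 3200/2919·7/8 + (-28/57)·1 = 1/2 ✓
b·c²: (-2197/31692)·36/169 + 3200/2919·49/64 + (-28/57)·1 = 1/3 ✓
b·Ac: 3200/2919·973/3200 + (-28/57)·19/56 = 1/6 ✓
b·c³: (-2197/31692)·(-216/2197) + 3200/2919·343/512 + (-28/57)·1 = 1/4 ✓
b·(c∘Ac): 3200/2919·6811/25600 + (-28/57)·19/56 = 1/8 ✓
b·Ac²: 3200/2919·(-2919/20800) + (-28/57)·(-703/1456) = 1/12 ✓
b·A²c: (-28/57)·(-19/224) = 1/24 ✓; 4 stages ⇒ order 4.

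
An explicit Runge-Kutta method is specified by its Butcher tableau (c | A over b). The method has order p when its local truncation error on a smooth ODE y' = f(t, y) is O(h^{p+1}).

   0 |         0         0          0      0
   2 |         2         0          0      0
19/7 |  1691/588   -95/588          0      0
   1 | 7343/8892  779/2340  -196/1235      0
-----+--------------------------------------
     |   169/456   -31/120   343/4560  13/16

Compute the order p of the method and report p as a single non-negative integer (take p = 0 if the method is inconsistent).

b = (169/456, -31/120, 343/4560, 13/16)
c = (0, 2, 19/7, 1)
Ac = (0, 0, -95/294, 55/234)
Σ b_i: 169/456·1 + (-31/120)·1 + 343/4560·1 + 13/16·1 = 1 ✓
b·c: (-31/120)·2 + 343/4560·19/7 + 13/16·1 = 1/2 ✓
b·c²: (-31/120)·4 + 343/4560·361/49 + 13/16·1 = 1/3 ✓
b·Ac: 343/4560·(-95/294) + 13/16·55/234 = 1/6 ✓
b·c³: (-31/120)·8 + 343/4560·6859/343 + 13/16·1 = 1/4 ✓
b·(c∘Ac): 343/4560·(-1805/2058) + 13/16·55/234 = 1/8 ✓
b·Ac²: 343/4560·(-95/147) + 13/16·19/117 = 1/12 ✓
b·A²c: 13/16·2/39 = 1/24 ✓; 4 stages ⇒ order 4.

4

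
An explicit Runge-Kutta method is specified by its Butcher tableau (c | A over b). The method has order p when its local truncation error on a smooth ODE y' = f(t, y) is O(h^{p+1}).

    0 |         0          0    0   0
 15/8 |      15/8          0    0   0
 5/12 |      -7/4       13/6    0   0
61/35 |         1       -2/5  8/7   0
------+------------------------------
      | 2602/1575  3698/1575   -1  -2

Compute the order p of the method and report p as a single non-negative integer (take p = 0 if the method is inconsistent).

b = (2602/1575, 3698/1575, -1, -2)
c = (0, 15/8, 5/12, 61/35)
Ac = (0, 0, 65/16, -23/84)
Σ b_i: 2602/1575·1 + 3698/1575·1 + (-1)·1 + (-2)·1 = 1 ✓
b·c: 3698/1575·15/8 + (-1)·5/12 + (-2)·61/35 = 1/2 ✓
b·c²: 3698/1575·225/64 + (-1)·25/144 + (-2)·3721/1225 = 707629/352800 ≠ 1/3 ⇒ order 2.
b·Ac: (-1)·65/16 + (-2)·(-23/84) = -1181/336 ≠ 1/6

2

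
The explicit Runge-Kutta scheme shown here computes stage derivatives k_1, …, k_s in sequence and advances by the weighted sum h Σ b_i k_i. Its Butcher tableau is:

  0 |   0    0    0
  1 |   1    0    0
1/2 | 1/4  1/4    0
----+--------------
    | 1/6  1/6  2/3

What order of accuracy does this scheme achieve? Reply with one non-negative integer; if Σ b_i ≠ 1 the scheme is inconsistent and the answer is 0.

b = (1/6, 1/6, 2/3)
c = (0, 1, 1/2)
Ac = (0, 0, 1/4)
Σ b_i: 1/6·1 + 1/6·1 + 2/3·1 = 1 ✓
b·c: 1/6·1 + 2/3·1/2 = 1/2 ✓
b·c²: 1/6·1 + 2/3·1/4 = 1/3 ✓
b·Ac: 2/3·1/4 = 1/6 ✓; 3 stages ⇒ order 3.

3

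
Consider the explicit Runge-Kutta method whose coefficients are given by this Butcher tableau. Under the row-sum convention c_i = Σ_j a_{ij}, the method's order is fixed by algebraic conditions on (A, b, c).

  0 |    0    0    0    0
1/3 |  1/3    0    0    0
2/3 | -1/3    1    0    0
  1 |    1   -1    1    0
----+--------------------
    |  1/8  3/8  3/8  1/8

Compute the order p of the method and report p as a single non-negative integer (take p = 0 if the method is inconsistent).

4

b = (1/8, 3/8, 3/8, 1/8)
c = (0, 1/3, 2/3, 1)
Ac = (0, 0, 1/3, 1/3)
Σ b_i: 1/8·1 + 3/8·1 + 3/8·1 + 1/8·1 = 1 ✓
b·c: 3/8·1/3 + 3/8·2/3 + 1/8·1 = 1/2 ✓
b·c²: 3/8·1/9 + 3/8·4/9 + 1/8·1 = 1/3 ✓
b·Ac: 3/8·1/3 + 1/8·1/3 = 1/6 ✓
b·c³: 3/8·1/27 + 3/8·8/27 + 1/8·1 = 1/4 ✓
b·(c∘Ac): 3/8·2/9 + 1/8·1/3 = 1/8 ✓
b·Ac²: 3/8·1/9 + 1/8·1/3 = 1/12 ✓
b·A²c: 1/8·1/3 = 1/24 ✓; 4 stages ⇒ order 4.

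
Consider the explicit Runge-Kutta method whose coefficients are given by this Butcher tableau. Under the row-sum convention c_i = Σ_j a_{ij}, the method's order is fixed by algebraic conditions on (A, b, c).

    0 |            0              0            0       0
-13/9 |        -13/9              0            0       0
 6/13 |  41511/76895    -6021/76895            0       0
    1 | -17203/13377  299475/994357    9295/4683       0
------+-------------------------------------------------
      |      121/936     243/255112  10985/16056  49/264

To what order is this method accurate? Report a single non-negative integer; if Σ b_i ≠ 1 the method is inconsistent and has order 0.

4

b = (121/936, 243/255112, 10985/16056, 49/264)
c = (0, -13/9, 6/13, 1)
Ac = (0, 0, 669/5915, 165/343)
Σ b_i: 121/936·1 + 243/255112·1 + 10985/16056·1 + 49/264·1 = 1 ✓
b·c: 243/255112·(-13/9) + 10985/16056·6/13 + 49/264·1 = 1/2 ✓
b·c²: 243/255112·169/81 + 10985/16056·36/169 + 49/264·1 = 1/3 ✓
b·Ac: 10985/16056·669/5915 + 49/264·165/343 = 1/6 ✓
b·c³: 243/255112·(-2197/729) + 10985/16056·216/2197 + 49/264·1 = 1/4 ✓
b·(c∘Ac): 10985/16056·4014/76895 + 49/264·165/343 = 1/8 ✓
b·Ac²: 10985/16056·(-223/1365) + 49/264·3245/3087 = 1/12 ✓
b·A²c: 49/264·11/49 = 1/24 ✓; 4 stages ⇒ order 4.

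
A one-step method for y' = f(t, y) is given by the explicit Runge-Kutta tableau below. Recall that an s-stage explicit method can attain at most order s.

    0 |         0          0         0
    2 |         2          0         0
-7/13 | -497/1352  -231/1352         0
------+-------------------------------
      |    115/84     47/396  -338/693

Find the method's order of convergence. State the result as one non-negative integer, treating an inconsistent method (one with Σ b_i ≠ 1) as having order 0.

b = (115/84, 47/396, -338/693)
c = (0, 2, -7/13)
Ac = (0, 0, -231/676)
Σ b_i: 115/84·1 + 47/396·1 + (-338/693)·1 = 1 ✓
b·c: 47/396·2 + (-338/693)·(-7/13) = 1/2 ✓
b·c²: 47/396·4 + (-338/693)·49/169 = 1/3 ✓
b·Ac: (-338/693)·(-231/676) = 1/6 ✓; 3 stages ⇒ order 3.

3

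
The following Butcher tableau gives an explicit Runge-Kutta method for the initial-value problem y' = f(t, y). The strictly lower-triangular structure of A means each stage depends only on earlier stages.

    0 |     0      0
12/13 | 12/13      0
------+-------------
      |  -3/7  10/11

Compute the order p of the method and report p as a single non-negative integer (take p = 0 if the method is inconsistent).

b = (-3/7, 10/11)
c = (0, 12/13)
Σ b_i: (-3/7)·1 + 10/11·1 = 37/77 ≠ 1 ⇒ order 0.

0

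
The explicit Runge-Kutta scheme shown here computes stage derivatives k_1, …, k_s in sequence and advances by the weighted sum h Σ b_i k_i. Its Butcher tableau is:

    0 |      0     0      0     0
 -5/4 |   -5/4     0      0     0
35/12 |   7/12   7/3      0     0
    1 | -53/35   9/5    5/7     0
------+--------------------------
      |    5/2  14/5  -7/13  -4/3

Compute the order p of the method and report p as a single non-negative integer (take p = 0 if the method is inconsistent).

0

b = (5/2, 14/5, -7/13, -4/3)
c = (0, -5/4, 35/12, 1)
Ac = (0, 0, -35/12, -1/6)
Σ b_i: 5/2·1 + 14/5·1 + (-7/13)·1 + (-4/3)·1 = 1337/390 ≠ 1 ⇒ order 0.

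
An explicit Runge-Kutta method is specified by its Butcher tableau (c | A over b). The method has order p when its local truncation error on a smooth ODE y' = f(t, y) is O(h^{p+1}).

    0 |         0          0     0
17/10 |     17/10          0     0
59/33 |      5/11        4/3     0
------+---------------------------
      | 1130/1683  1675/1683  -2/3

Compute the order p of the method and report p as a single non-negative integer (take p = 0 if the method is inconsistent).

2

b = (1130/1683, 1675/1683, -2/3)
c = (0, 17/10, 59/33)
Ac = (0, 0, 34/15)
Σ b_i: 1130/1683·1 + 1675/1683·1 + (-2/3)·1 = 1 ✓
b·c: 1675/1683·17/10 + (-2/3)·59/33 = 1/2 ✓
b·c²: 1675/1683·289/100 + (-2/3)·3481/1089 = 9739/13068 ≠ 1/3 ⇒ order 2.
b·Ac: (-2/3)·34/15 = -68/45 ≠ 1/6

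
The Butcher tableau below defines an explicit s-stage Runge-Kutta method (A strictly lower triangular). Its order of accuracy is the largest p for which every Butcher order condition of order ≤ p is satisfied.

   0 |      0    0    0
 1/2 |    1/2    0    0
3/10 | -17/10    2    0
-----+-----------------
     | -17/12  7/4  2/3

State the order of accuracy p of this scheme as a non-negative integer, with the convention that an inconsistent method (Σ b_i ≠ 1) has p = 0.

b = (-17/12, 7/4, 2/3)
c = (0, 1/2, 3/10)
Ac = (0, 0, 1)
Σ b_i: (-17/12)·1 + 7/4·1 + 2/3·1 = 1 ✓
b·c: 7/4·1/2 + 2/3·3/10 = 43/40 ≠ 1/2 ⇒ order 1.

1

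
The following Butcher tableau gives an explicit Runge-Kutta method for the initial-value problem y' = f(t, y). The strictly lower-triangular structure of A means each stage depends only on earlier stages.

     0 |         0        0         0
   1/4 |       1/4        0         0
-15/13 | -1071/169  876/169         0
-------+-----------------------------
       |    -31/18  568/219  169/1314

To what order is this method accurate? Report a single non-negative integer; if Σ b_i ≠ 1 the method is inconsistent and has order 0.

3

b = (-31/18, 568/219, 169/1314)
c = (0, 1/4, -15/13)
Ac = (0, 0, 219/169)
Σ b_i: (-31/18)·1 + 568/219·1 + 169/1314·1 = 1 ✓
b·c: 568/219·1/4 + 169/1314·(-15/13) = 1/2 ✓
b·c²: 568/219·1/16 + 169/1314·225/169 = 1/3 ✓
b·Ac: 169/1314·219/169 = 1/6 ✓; 3 stages ⇒ order 3.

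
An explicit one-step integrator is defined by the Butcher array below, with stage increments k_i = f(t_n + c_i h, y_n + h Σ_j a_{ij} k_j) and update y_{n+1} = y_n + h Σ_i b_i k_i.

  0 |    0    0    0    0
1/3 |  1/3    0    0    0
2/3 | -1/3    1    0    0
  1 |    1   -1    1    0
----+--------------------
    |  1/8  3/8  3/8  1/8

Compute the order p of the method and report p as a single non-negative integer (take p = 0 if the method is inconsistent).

b = (1/8, 3/8, 3/8, 1/8)
c = (0, 1/3, 2/3, 1)
Ac = (0, 0, 1/3, 1/3)
Σ b_i: 1/8·1 + 3/8·1 + 3/8·1 + 1/8·1 = 1 ✓
b·c: 3/8·1/3 + 3/8·2/3 + 1/8·1 = 1/2 ✓
b·c²: 3/8·1/9 + 3/8·4/9 + 1/8·1 = 1/3 ✓
b·Ac: 3/8·1/3 + 1/8·1/3 = 1/6 ✓
b·c³: 3/8·1/27 + 3/8·8/27 + 1/8·1 = 1/4 ✓
b·(c∘Ac): 3/8·2/9 + 1/8·1/3 = 1/8 ✓
b·Ac²: 3/8·1/9 + 1/8·1/3 = 1/12 ✓
b·A²c: 1/8·1/3 = 1/24 ✓; 4 stages ⇒ order 4.

4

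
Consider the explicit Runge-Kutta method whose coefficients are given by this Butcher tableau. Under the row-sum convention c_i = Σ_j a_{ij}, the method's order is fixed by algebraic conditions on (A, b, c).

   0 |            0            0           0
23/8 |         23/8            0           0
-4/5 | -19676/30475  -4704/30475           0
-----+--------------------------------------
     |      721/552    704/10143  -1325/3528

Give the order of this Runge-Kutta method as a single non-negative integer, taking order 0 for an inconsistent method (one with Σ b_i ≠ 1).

3

b = (721/552, 704/10143, -1325/3528)
c = (0, 23/8, -4/5)
Ac = (0, 0, -588/1325)
Σ b_i: 721/552·1 + 704/10143·1 + (-1325/3528)·1 = 1 ✓
b·c: 704/10143·23/8 + (-1325/3528)·(-4/5) = 1/2 ✓
b·c²: 704/10143·529/64 + (-1325/3528)·16/25 = 1/3 ✓
b·Ac: (-1325/3528)·(-588/1325) = 1/6 ✓; 3 stages ⇒ order 3.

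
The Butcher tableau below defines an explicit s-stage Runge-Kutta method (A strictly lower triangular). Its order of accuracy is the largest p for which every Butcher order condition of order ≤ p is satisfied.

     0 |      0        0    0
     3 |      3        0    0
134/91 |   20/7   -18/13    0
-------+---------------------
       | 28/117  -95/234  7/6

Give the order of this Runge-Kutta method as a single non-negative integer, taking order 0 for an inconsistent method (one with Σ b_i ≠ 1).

2

b = (28/117, -95/234, 7/6)
c = (0, 3, 134/91)
Ac = (0, 0, -54/13)
Σ b_i: 28/117·1 + (-95/234)·1 + 7/6·1 = 1 ✓
b·c: (-95/234)·3 + 7/6·134/91 = 1/2 ✓
b·c²: (-95/234)·9 + 7/6·17956/8281 = -7979/7098 ≠ 1/3 ⇒ order 2.
b·Ac: 7/6·(-54/13) = -63/13 ≠ 1/6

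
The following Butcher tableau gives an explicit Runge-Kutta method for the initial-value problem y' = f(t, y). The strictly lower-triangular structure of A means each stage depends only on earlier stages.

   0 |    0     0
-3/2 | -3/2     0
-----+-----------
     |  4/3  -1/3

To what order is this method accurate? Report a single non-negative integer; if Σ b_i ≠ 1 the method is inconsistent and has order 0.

2

b = (4/3, -1/3)
c = (0, -3/2)
Σ b_i: 4/3·1 + (-1/3)·1 = 1 ✓
b·c: (-1/3)·(-3/2) = 1/2 ✓; 2 stages ⇒ order 2.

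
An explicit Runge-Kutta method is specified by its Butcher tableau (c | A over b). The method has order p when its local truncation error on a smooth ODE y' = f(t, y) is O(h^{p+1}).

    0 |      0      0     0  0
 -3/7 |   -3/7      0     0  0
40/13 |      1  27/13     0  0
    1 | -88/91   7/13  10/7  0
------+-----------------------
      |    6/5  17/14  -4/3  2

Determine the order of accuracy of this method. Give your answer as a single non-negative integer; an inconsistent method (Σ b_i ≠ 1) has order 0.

0

b = (6/5, 17/14, -4/3, 2)
c = (0, -3/7, 40/13, 1)
Ac = (0, 0, -81/91, 379/91)
Σ b_i: 6/5·1 + 17/14·1 + (-4/3)·1 + 2·1 = 647/210 ≠ 1 ⇒ order 0.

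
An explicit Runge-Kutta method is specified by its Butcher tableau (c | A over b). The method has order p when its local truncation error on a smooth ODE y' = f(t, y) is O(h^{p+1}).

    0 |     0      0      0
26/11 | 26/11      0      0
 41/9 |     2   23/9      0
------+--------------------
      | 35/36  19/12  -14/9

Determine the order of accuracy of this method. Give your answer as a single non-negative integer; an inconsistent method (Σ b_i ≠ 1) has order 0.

1

b = (35/36, 19/12, -14/9)
c = (0, 26/11, 41/9)
Ac = (0, 0, 598/99)
Σ b_i: 35/36·1 + 19/12·1 + (-14/9)·1 = 1 ✓
b·c: 19/12·26/11 + (-14/9)·41/9 = -5959/1782 ≠ 1/2 ⇒ order 1.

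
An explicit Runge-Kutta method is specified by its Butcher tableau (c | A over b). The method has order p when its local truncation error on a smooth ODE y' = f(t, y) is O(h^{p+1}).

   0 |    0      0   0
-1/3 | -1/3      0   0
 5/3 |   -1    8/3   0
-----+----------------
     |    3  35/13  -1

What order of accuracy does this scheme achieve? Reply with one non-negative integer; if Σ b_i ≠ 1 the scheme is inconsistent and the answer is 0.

b = (3, 35/13, -1)
c = (0, -1/3, 5/3)
Ac = (0, 0, -8/9)
Σ b_i: 3·1 + 35/13·1 + (-1)·1 = 61/13 ≠ 1 ⇒ order 0.

0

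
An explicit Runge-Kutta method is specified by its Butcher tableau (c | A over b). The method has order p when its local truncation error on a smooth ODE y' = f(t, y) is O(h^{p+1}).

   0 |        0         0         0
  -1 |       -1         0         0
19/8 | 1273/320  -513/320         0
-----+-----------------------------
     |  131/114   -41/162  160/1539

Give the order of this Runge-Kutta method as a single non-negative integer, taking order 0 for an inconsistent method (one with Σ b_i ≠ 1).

b = (131/114, -41/162, 160/1539)
c = (0, -1, 19/8)
Ac = (0, 0, 513/320)
Σ b_i: 131/114·1 + (-41/162)·1 + 160/1539·1 = 1 ✓
b·c: (-41/162)·(-1) + 160/1539·19/8 = 1/2 ✓
b·c²: (-41/162)·1 + 160/1539·361/64 = 1/3 ✓
b·Ac: 160/1539·513/320 = 1/6 ✓; 3 stages ⇒ order 3.

3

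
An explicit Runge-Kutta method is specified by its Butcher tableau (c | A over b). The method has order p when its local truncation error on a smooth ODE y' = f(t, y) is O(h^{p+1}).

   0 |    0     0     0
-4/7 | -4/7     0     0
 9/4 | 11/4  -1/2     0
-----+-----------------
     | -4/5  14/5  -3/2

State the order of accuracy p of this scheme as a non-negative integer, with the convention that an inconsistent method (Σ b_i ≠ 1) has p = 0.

0

b = (-4/5, 14/5, -3/2)
c = (0, -4/7, 9/4)
Ac = (0, 0, 2/7)
Σ b_i: (-4/5)·1 + 14/5·1 + (-3/2)·1 = 1/2 ≠ 1 ⇒ order 0.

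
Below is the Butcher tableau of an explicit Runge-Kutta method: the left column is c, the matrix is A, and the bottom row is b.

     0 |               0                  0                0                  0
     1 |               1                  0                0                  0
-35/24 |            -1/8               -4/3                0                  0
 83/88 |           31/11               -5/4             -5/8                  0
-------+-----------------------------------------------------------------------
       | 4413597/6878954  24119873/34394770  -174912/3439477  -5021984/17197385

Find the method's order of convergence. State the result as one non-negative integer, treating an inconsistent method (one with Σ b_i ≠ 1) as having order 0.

b = (4413597/6878954, 24119873/34394770, -174912/3439477, -5021984/17197385)
c = (0, 1, -35/24, 83/88)
Ac = (0, 0, -4/3, -65/192)
Σ b_i: 4413597/6878954·1 + 24119873/34394770·1 + (-174912/3439477)·1 + (-5021984/17197385)·1 = 1 ✓
b·c: 24119873/34394770·1 + (-174912/3439477)·(-35/24) + (-5021984/17197385)·83/88 = 1/2 ✓
b·c²: 24119873/34394770·1 + (-174912/3439477)·1225/576 + (-5021984/17197385)·6889/7744 = 1/3 ✓
b·Ac: (-174912/3439477)·(-4/3) + (-5021984/17197385)·(-65/192) = 1/6 ✓
b·c³: 24119873/34394770·1 + (-174912/3439477)·(-42875/13824) + (-5021984/17197385)·571787/681472 = 3344994703/5448131568 ≠ 1/4 ⇒ order 3.
b·(c∘Ac): (-174912/3439477)·35/18 + (-5021984/17197385)·(-5395/16896) = -931027/165094896 ≠ 1/8
b·Ac²: (-174912/3439477)·(-4/3) + (-5021984/17197385)·(-11885/4608) = 406622353/495284688 ≠ 1/12
b·A²c: (-5021984/17197385)·5/6 = -2510992/10318431 ≠ 1/24

3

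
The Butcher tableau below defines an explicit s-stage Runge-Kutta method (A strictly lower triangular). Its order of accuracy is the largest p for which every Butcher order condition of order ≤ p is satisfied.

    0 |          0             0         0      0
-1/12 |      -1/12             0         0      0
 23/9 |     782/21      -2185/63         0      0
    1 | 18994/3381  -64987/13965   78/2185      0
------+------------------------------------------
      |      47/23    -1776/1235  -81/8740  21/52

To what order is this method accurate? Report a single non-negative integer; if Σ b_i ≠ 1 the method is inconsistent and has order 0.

4

b = (47/23, -1776/1235, -81/8740, 21/52)
c = (0, -1/12, 23/9, 1)
Ac = (0, 0, 2185/756, 845/1764)
Σ b_i: 47/23·1 + (-1776/1235)·1 + (-81/8740)·1 + 21/52·1 = 1 ✓
b·c: (-1776/1235)·(-1/12) + (-81/8740)·23/9 + 21/52·1 = 1/2 ✓
b·c²: (-1776/1235)·1/144 + (-81/8740)·529/81 + 21/52·1 = 1/3 ✓
b·Ac: (-81/8740)·2185/756 + 21/52·845/1764 = 1/6 ✓
b·c³: (-1776/1235)·(-1/1728) + (-81/8740)·12167/729 + 21/52·1 = 1/4 ✓
b·(c∘Ac): (-81/8740)·50255/6804 + 21/52·845/1764 = 1/8 ✓
b·Ac²: (-81/8740)·(-2185/9072) + 21/52·1417/7056 = 1/12 ✓
b·A²c: 21/52·13/126 = 1/24 ✓; 4 stages ⇒ order 4.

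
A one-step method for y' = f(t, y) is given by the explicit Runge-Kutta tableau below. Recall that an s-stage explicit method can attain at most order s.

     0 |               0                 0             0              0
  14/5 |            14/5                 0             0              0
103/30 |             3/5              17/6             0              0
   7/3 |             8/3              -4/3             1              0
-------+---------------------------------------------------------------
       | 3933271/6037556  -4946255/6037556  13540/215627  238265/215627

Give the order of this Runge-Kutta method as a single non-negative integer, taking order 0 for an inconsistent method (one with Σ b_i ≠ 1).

3

b = (3933271/6037556, -4946255/6037556, 13540/215627, 238265/215627)
c = (0, 14/5, 103/30, 7/3)
Ac = (0, 0, 119/15, -3/10)
Σ b_i: 3933271/6037556·1 + (-4946255/6037556)·1 + 13540/215627·1 + 238265/215627·1 = 1 ✓
b·c: (-4946255/6037556)·14/5 + 13540/215627·103/30 + 238265/215627·7/3 = 1/2 ✓
b·c²: (-4946255/6037556)·196/25 + 13540/215627·10609/900 + 238265/215627·49/9 = 1/3 ✓
b·Ac: 13540/215627·119/15 + 238265/215627·(-3/10) = 1/6 ✓
b·c³: (-4946255/6037556)·2744/125 + 13540/215627·1092727/27000 + 238265/215627·343/27 = -136365121/97032150 ≠ 1/4 ⇒ order 3.
b·(c∘Ac): 13540/215627·12257/450 + 238265/215627·(-7/10) = 18181261/19406430 ≠ 1/8
b·Ac²: 13540/215627·1666/75 + 238265/215627·1201/900 = 111369589/38812860 ≠ 1/12
b·A²c: 238265/215627·119/15 = 5670707/646881 ≠ 1/24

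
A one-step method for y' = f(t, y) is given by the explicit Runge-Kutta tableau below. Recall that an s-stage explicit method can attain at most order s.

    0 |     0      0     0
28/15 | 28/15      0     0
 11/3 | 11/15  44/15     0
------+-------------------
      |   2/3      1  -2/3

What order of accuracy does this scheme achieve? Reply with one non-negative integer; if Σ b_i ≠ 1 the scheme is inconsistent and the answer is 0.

1

b = (2/3, 1, -2/3)
c = (0, 28/15, 11/3)
Ac = (0, 0, 1232/225)
Σ b_i: 2/3·1 + 1·1 + (-2/3)·1 = 1 ✓
b·c: 1·28/15 + (-2/3)·11/3 = -26/45 ≠ 1/2 ⇒ order 1.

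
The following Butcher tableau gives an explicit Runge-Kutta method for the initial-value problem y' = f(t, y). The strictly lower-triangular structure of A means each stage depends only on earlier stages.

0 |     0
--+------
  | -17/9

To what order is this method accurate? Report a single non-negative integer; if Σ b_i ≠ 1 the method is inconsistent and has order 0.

0

b = (-17/9)
c = (0)
Σ b_i: (-17/9)·1 = -17/9 ≠ 1 ⇒ order 0.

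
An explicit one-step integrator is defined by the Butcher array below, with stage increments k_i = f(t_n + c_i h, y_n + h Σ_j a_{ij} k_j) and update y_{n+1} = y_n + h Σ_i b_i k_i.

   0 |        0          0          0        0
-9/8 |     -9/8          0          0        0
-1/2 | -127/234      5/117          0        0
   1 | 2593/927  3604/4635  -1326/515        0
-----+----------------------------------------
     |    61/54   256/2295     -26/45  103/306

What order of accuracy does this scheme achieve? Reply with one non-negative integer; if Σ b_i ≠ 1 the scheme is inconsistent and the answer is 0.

4

b = (61/54, 256/2295, -26/45, 103/306)
c = (0, -9/8, -1/2, 1)
Ac = (0, 0, -5/104, 85/206)
Σ b_i: 61/54·1 + 256/2295·1 + (-26/45)·1 + 103/306·1 = 1 ✓
b·c: 256/2295·(-9/8) + (-26/45)·(-1/2) + 103/306·1 = 1/2 ✓
b·c²: 256/2295·81/64 + (-26/45)·1/4 + 103/306·1 = 1/3 ✓
b·Ac: (-26/45)·(-5/104) + 103/306·85/206 = 1/6 ✓
b·c³: 256/2295·(-729/512) + (-26/45)·(-1/8) + 103/306·1 = 1/4 ✓
b·(c∘Ac): (-26/45)·5/208 + 103/306·85/206 = 1/8 ✓
b·Ac²: (-26/45)·45/832 + 103/306·561/1648 = 1/12 ✓
b·A²c: 103/306·51/412 = 1/24 ✓; 4 stages ⇒ order 4.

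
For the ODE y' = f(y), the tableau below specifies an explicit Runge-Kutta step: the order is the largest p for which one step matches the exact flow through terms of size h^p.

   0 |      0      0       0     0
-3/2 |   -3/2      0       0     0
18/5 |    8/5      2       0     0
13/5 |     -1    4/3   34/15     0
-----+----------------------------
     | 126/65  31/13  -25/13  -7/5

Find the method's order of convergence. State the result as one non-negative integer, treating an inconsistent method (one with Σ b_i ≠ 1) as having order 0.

1

b = (126/65, 31/13, -25/13, -7/5)
c = (0, -3/2, 18/5, 13/5)
Ac = (0, 0, -3, 154/25)
Σ b_i: 126/65·1 + 31/13·1 + (-25/13)·1 + (-7/5)·1 = 1 ✓
b·c: 31/13·(-3/2) + (-25/13)·18/5 + (-7/5)·13/5 = -707/50 ≠ 1/2 ⇒ order 1.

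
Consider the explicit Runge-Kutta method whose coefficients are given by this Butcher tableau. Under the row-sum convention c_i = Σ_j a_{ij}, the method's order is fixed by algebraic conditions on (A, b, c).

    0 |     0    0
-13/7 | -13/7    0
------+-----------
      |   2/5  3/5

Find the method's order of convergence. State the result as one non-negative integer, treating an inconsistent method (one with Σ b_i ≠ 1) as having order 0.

1

b = (2/5, 3/5)
c = (0, -13/7)
Σ b_i: 2/5·1 + 3/5·1 = 1 ✓
b·c: 3/5·(-13/7) = -39/35 ≠ 1/2 ⇒ order 1.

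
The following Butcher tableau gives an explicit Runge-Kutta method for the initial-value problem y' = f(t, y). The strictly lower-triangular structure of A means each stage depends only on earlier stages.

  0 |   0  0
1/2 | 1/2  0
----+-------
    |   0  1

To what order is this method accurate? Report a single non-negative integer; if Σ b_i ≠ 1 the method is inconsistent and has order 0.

2

b = (0, 1)
c = (0, 1/2)
Σ b_i: 1·1 = 1 ✓
b·c: 1·1/2 = 1/2 ✓; 2 stages ⇒ order 2.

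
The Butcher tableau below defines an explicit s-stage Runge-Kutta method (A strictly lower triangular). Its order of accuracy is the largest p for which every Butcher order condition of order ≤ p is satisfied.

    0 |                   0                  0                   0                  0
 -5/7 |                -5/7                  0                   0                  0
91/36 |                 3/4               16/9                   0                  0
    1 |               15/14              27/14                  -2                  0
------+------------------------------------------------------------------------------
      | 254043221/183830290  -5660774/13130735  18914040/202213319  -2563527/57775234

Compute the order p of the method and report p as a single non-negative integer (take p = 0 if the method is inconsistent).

b = (254043221/183830290, -5660774/13130735, 18914040/202213319, -2563527/57775234)
c = (0, -5/7, 91/36, 1)
Ac = (0, 0, -80/63, -2837/441)
Σ b_i: 254043221/183830290·1 + (-5660774/13130735)·1 + 18914040/202213319·1 + (-2563527/57775234)·1 = 1 ✓
b·c: (-5660774/13130735)·(-5/7) + 18914040/202213319·91/36 + (-2563527/57775234)·1 = 1/2 ✓
b·c²: (-5660774/13130735)·25/49 + 18914040/202213319·8281/1296 + (-2563527/57775234)·1 = 1/3 ✓
b·Ac: 18914040/202213319·(-80/63) + (-2563527/57775234)·(-2837/441) = 1/6 ✓
b·c³: (-5660774/13130735)·(-125/343) + 18914040/202213319·753571/46656 + (-2563527/57775234)·1 = 6446423873/3970734264 ≠ 1/4 ⇒ order 3.
b·(c∘Ac): 18914040/202213319·(-260/81) + (-2563527/57775234)·(-2837/441) = -3807599/257362406 ≠ 1/8
b·Ac²: 18914040/202213319·400/441 + (-2563527/57775234)·(-2621683/222264) = 53130638503/87356153808 ≠ 1/12
b·A²c: (-2563527/57775234)·160/63 = -68360720/606639957 ≠ 1/24

3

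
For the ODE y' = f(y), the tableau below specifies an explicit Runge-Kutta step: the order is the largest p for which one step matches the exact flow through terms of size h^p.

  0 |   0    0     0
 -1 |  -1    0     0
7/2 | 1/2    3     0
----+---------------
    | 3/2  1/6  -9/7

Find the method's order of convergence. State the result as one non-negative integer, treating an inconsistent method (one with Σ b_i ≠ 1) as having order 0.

0

b = (3/2, 1/6, -9/7)
c = (0, -1, 7/2)
Ac = (0, 0, -3)
Σ b_i: 3/2·1 + 1/6·1 + (-9/7)·1 = 8/21 ≠ 1 ⇒ order 0.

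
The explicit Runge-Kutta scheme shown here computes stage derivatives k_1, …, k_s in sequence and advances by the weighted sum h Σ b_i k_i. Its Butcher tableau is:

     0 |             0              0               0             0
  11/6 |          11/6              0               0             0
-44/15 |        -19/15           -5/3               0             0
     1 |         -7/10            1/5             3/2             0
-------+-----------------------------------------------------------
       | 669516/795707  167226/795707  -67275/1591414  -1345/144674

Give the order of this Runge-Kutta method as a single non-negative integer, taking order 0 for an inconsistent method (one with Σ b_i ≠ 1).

3

b = (669516/795707, 167226/795707, -67275/1591414, -1345/144674)
c = (0, 11/6, -44/15, 1)
Ac = (0, 0, -55/18, -121/30)
Σ b_i: 669516/795707·1 + 167226/795707·1 + (-67275/1591414)·1 + (-1345/144674)·1 = 1 ✓
b·c: 167226/795707·11/6 + (-67275/1591414)·(-44/15) + (-1345/144674)·1 = 1/2 ✓
b·c²: 167226/795707·121/36 + (-67275/1591414)·1936/225 + (-1345/144674)·1 = 1/3 ✓
b·Ac: (-67275/1591414)·(-55/18) + (-1345/144674)·(-121/30) = 1/6 ✓
b·c³: 167226/795707·1331/216 + (-67275/1591414)·(-85184/3375) + (-1345/144674)·1 = 30633641/13020660 ≠ 1/4 ⇒ order 3.
b·(c∘Ac): (-67275/1591414)·242/27 + (-1345/144674)·(-121/30) = -296351/868044 ≠ 1/8
b·Ac²: (-67275/1591414)·(-605/108) + (-1345/144674)·12221/900 = 1439713/13020660 ≠ 1/12
b·A²c: (-1345/144674)·(-55/12) = 73975/1736088 ≠ 1/24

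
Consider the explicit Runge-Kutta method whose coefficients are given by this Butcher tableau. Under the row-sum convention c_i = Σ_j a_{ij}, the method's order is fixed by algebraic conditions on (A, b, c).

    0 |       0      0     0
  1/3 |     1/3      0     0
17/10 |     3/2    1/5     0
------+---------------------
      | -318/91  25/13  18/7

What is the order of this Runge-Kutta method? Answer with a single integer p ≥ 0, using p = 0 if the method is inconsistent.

b = (-318/91, 25/13, 18/7)
c = (0, 1/3, 17/10)
Ac = (0, 0, 1/15)
Σ b_i: (-318/91)·1 + 25/13·1 + 18/7·1 = 1 ✓
b·c: 25/13·1/3 + 18/7·17/10 = 6842/1365 ≠ 1/2 ⇒ order 1.

1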